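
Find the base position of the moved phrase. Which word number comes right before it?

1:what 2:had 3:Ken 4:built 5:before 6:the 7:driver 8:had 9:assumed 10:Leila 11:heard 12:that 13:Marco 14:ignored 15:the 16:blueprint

4

The displaced element is "what" (word 1).
It functions as the direct object of "built", so the gap sits immediately after word 4 ("built").
Base order: Ken had built what before the driver had assumed Leila heard that Marco ignored the blueprint.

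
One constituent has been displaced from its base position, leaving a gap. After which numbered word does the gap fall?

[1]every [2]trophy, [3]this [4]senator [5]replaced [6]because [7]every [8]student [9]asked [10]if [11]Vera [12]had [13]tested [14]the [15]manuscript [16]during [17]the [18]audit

The displaced element is "every trophy" (word 2).
It functions as the direct object of "replaced", so the gap sits immediately after word 5 ("replaced").
Base order: This senator replaced every trophy because every student asked if Vera had tested the manuscript during the audit.

5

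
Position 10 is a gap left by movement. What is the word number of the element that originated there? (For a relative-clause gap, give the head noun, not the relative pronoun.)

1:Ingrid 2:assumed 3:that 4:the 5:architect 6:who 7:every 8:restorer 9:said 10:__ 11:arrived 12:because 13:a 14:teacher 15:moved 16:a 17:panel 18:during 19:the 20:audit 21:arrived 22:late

The gap at 10 is the subject of "arrived", inside a relative clause.
The relative pronoun is "who" (word 6); it is bound by the head noun immediately before it.
Its filler is the head noun "architect", at word 5.

5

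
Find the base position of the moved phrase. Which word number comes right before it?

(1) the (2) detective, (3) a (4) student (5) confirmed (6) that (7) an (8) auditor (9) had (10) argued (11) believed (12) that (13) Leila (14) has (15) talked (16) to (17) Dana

10

The displaced element is "the detective" (word 2).
It is linked across 2 clause boundaries (that → Ø).
It functions as the subject of "believed", so the gap sits immediately after word 10 ("argued").
Base order: A student confirmed that an auditor had argued that the detective believed that Leila has talked to Dana.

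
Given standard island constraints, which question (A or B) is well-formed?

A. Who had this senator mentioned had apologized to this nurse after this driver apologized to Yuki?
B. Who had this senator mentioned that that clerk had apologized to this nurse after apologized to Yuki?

A

In B, the wh-phrase is extracted from inside an adjunct island (introduced by "after"), which blocks movement.
In A, the extraction path crosses only that-complement boundaries, which are transparent.
So A is grammatical.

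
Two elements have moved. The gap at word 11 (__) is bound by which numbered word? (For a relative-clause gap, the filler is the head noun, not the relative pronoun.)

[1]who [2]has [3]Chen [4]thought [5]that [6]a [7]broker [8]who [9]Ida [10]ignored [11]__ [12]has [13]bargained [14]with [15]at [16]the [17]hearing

The marked gap is inside the relative clause, the direct object of "ignored".
Its filler is the head noun "broker" (via "who"), at word 7.
(The other dependency links word 1 to a gap after word 14.)

7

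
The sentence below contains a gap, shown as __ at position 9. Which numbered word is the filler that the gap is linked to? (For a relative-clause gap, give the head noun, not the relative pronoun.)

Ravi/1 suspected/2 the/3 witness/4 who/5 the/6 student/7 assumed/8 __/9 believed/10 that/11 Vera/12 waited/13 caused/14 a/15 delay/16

The gap at 9 is the subject of "believed", inside a relative clause.
The relative pronoun is "who" (word 5); it is bound by the head noun immediately before it.
Its filler is the head noun "witness", at word 4.

4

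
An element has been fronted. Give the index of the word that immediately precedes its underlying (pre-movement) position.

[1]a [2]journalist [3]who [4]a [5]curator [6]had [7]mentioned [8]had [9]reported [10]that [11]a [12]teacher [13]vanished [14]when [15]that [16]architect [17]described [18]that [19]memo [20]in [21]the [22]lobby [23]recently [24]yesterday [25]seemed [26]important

7

The displaced element is "a journalist" (word 2).
It is linked across 1 clause boundary (Ø).
It functions as the subject of "reported", so the gap sits immediately after word 7 ("mentioned").
Base order: A curator had mentioned that a journalist had reported that a teacher vanished when that architect described that memo in the lobby recently yesterday.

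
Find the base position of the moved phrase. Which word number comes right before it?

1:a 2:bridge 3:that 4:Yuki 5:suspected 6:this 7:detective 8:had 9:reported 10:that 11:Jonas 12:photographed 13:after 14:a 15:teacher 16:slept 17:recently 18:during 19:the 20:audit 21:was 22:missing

The displaced element is "a bridge" (word 2).
It is linked across 2 clause boundaries (Ø → that).
It functions as the direct object of "photographed", so the gap sits immediately after word 12 ("photographed").
Base order: Yuki suspected this detective had reported that Jonas photographed a bridge after a teacher slept recently during the audit.

12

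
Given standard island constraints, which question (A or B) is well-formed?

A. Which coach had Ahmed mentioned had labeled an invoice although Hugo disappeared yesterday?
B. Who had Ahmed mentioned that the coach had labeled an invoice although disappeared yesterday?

A

In B, the wh-phrase is extracted from inside an adjunct island (introduced by "although"), which blocks movement.
In A, the extraction path crosses only that-complement boundaries, which are transparent.
So A is grammatical.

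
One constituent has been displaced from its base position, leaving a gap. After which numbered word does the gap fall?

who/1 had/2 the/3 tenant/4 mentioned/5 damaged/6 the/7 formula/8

5

The displaced element is "who" (word 1).
It is linked across 1 clause boundary (Ø).
It functions as the subject of "damaged", so the gap sits immediately after word 5 ("mentioned").
Base order: The tenant had mentioned who damaged the formula.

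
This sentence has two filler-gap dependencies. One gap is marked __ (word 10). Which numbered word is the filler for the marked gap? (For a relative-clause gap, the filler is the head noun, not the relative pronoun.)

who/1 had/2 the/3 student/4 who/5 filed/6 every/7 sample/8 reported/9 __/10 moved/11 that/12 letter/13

The marked gap is the subject of "moved".
Its filler is the fronted wh-phrase "who", at word 1.
(The other dependency links word 4 to a gap after word 5.)

1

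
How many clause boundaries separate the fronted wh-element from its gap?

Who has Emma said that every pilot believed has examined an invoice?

"who" is extracted from the subject of "examined".
Boundaries crossed, outermost first: [that], [Ø] — 2 in total.

2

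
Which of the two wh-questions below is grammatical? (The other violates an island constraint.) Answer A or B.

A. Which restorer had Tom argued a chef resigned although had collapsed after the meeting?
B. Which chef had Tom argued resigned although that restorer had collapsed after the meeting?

B

In A, the wh-phrase is extracted from inside an adjunct island (introduced by "although"), which blocks movement.
In B, the extraction path crosses only that-complement boundaries, which are transparent.
So B is grammatical.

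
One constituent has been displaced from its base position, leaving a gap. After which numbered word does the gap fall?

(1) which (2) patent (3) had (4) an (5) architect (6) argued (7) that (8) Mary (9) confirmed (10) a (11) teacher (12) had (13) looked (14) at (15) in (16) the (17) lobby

The displaced element is "which patent" (word 2).
It is linked across 2 clause boundaries (that → Ø).
It functions as the object of the preposition "at" of "looked", so the gap sits immediately after word 14 ("at").
Base order: An architect had argued that Mary confirmed a teacher had looked at which patent in the lobby.

14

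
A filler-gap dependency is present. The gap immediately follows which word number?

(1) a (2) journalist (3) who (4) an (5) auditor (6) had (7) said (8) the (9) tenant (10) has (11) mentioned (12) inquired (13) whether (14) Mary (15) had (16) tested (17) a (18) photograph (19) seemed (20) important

The displaced element is "a journalist" (word 2).
It is linked across 2 clause boundaries (Ø → Ø).
It functions as the subject of "inquired", so the gap sits immediately after word 11 ("mentioned").
Base order: An auditor had said the tenant has mentioned a journalist inquired whether Mary had tested a photograph.

11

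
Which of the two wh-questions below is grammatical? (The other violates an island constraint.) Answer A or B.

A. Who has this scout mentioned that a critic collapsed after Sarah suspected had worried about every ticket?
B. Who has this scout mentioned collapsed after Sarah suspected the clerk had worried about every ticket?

In A, the wh-phrase is extracted from inside an adjunct island (introduced by "after"), which blocks movement.
In B, the extraction path crosses only that-complement boundaries, which are transparent.
So B is grammatical.

B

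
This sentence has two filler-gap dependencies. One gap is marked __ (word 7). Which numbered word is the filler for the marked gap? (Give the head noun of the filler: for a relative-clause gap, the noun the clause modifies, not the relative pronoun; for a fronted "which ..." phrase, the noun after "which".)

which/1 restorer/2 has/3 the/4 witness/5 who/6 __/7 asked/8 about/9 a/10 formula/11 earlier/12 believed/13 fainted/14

The marked gap is inside the relative clause, the subject of "asked".
Its filler is the head noun "witness" (via "who"), at word 5.
(The other dependency links word 2 to a gap after word 13.)

5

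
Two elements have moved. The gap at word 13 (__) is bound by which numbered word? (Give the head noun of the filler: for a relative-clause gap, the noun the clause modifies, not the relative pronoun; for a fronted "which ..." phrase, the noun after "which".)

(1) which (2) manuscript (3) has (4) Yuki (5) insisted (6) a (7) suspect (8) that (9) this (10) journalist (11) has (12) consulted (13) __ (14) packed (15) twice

The marked gap is inside the relative clause, the direct object of "consulted".
Its filler is the head noun "suspect" (via "that"), at word 7.
(The other dependency links word 2 to a gap after word 14.)

7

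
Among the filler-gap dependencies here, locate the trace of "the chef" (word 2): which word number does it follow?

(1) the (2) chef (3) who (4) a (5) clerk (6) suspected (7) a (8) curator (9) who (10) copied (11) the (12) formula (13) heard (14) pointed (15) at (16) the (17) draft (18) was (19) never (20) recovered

13

The displaced element is "the chef" (word 2).
It is linked across 2 clause boundaries (Ø → Ø).
It functions as the subject of "pointed", so the gap sits immediately after word 13 ("heard").
Base order: A clerk suspected a curator who copied the formula heard the chef pointed at the draft.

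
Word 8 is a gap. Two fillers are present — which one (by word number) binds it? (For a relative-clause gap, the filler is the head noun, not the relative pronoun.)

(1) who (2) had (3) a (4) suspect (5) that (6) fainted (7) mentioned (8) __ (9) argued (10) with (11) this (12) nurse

The marked gap is the subject of "argued".
Its filler is the fronted wh-phrase "who", at word 1.
(The other dependency links word 4 to a gap after word 5.)

1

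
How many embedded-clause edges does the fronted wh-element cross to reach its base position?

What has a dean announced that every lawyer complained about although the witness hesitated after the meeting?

"what" is extracted from the PP object of "complained".
Boundaries crossed, outermost first: [that] — 1 in total.

1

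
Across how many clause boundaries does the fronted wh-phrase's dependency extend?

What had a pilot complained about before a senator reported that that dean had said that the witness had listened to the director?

0

"what" originates inside the matrix clause — no clause boundary is crossed.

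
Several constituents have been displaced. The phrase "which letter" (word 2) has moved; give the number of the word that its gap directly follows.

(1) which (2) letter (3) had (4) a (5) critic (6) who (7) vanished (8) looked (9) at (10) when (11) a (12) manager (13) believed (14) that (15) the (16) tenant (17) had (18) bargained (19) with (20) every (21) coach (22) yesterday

9

The displaced element is "which letter" (word 2).
It functions as the object of the preposition "at" of "looked", so the gap sits immediately after word 9 ("at").
Base order: A critic who vanished had looked at which letter when a manager believed that the tenant had bargained with every coach yesterday.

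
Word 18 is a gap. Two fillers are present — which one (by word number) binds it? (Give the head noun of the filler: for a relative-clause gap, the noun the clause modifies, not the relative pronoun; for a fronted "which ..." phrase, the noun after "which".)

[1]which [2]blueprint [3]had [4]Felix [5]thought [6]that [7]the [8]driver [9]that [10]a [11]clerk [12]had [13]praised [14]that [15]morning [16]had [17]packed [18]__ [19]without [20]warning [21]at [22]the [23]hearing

The marked gap is the direct object of "packed".
Its filler is the fronted wh-phrase "which blueprint", at word 2.
(The other dependency links word 8 to a gap after word 13.)

2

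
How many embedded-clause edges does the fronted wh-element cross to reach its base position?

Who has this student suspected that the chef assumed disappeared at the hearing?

"who" is extracted from the subject of "disappeared".
Boundaries crossed, outermost first: [that], [Ø] — 2 in total.

2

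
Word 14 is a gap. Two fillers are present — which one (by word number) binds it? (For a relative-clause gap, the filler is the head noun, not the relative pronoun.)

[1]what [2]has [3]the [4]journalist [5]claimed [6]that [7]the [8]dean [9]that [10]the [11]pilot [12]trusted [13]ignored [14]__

1

The marked gap is the direct object of "ignored".
Its filler is the fronted wh-phrase "what", at word 1.
(The other dependency links word 8 to a gap after word 12.)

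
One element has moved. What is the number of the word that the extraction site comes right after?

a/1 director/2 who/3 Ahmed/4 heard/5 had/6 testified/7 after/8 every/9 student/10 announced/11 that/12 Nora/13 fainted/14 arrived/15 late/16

The displaced element is "a director" (word 2).
It is linked across 1 clause boundary (Ø).
It functions as the subject of "testified", so the gap sits immediately after word 5 ("heard").
Base order: Ahmed heard that a director had testified after every student announced that Nora fainted.

5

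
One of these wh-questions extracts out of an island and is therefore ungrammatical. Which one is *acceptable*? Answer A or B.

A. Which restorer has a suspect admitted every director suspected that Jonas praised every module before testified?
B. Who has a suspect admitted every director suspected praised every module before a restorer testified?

B

In A, the wh-phrase is extracted from inside an adjunct island (introduced by "before"), which blocks movement.
In B, the extraction path crosses only that-complement boundaries, which are transparent.
So B is grammatical.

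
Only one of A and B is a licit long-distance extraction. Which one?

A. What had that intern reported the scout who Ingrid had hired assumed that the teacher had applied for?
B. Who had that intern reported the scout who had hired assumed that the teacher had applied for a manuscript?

In B, the wh-phrase is extracted from inside a complex-NP island (relative clause) (introduced by "who"), which blocks movement.
In A, the extraction path crosses only that-complement boundaries, which are transparent.
So A is grammatical.

A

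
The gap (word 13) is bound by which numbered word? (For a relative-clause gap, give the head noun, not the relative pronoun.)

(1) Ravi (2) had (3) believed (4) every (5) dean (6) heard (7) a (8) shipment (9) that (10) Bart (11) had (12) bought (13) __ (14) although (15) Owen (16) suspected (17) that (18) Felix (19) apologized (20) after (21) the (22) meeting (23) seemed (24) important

The gap at 13 is the object of "bought", inside a relative clause.
The relative pronoun is "that" (word 9); it is bound by the head noun immediately before it.
Its filler is the head noun "shipment", at word 8.

8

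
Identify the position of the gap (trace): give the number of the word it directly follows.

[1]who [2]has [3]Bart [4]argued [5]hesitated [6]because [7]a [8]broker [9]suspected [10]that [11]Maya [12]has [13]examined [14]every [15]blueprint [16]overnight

4

The displaced element is "who" (word 1).
It is linked across 1 clause boundary (Ø).
It functions as the subject of "hesitated", so the gap sits immediately after word 4 ("argued").
Base order: Bart has argued who hesitated because a broker suspected that Maya has examined every blueprint overnight.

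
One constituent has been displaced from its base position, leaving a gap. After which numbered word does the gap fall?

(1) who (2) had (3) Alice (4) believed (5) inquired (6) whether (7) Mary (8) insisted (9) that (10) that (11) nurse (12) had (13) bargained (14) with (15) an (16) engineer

4

The displaced element is "who" (word 1).
It is linked across 1 clause boundary (Ø).
It functions as the subject of "inquired", so the gap sits immediately after word 4 ("believed").
Base order: Alice had believed that who inquired whether Mary insisted that that nurse had bargained with an engineer.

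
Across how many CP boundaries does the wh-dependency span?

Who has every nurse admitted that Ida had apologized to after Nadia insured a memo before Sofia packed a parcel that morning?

1

"who" is extracted from the PP object of "apologized".
Boundaries crossed, outermost first: [that] — 1 in total.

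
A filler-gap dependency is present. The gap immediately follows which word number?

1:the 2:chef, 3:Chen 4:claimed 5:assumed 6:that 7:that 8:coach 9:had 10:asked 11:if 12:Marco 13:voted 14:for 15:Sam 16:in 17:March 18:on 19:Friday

The displaced element is "the chef" (word 2).
It is linked across 1 clause boundary (Ø).
It functions as the subject of "assumed", so the gap sits immediately after word 4 ("claimed").
Base order: Chen claimed the chef assumed that that coach had asked if Marco voted for Sam in March on Friday.

4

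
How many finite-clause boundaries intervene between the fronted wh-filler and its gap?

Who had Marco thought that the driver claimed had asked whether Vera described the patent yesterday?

"who" is extracted from the subject of "asked".
Boundaries crossed, outermost first: [that], [Ø] — 2 in total.

2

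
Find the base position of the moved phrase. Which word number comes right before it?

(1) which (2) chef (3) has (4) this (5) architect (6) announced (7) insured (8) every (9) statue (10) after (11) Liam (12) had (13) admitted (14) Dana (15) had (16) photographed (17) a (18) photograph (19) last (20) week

6

The displaced element is "which chef" (word 2).
It is linked across 1 clause boundary (Ø).
It functions as the subject of "insured", so the gap sits immediately after word 6 ("announced").
Base order: This architect has announced that which chef insured every statue after Liam had admitted Dana had photographed a photograph last week.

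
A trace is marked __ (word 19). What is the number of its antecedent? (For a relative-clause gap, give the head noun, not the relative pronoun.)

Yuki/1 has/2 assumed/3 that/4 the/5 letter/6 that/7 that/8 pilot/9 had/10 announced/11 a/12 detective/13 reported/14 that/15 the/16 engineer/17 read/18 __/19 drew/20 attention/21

The gap at 19 is the object of "read", inside a relative clause.
The relative pronoun is "that" (word 7); it is bound by the head noun immediately before it.
Its filler is the head noun "letter", at word 6.

6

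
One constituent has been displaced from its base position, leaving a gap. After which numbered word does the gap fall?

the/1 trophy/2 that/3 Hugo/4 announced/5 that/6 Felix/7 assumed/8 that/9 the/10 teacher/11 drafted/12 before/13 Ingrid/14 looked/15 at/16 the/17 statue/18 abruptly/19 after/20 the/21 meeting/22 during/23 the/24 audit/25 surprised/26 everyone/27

12

The displaced element is "the trophy" (word 2).
It is linked across 2 clause boundaries (that → that).
It functions as the direct object of "drafted", so the gap sits immediately after word 12 ("drafted").
Base order: Hugo announced that Felix assumed that the teacher drafted the trophy before Ingrid looked at the statue abruptly after the meeting during the audit.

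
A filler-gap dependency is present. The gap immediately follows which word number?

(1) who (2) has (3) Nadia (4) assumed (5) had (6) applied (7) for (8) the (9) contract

The displaced element is "who" (word 1).
It is linked across 1 clause boundary (Ø).
It functions as the subject of "applied", so the gap sits immediately after word 4 ("assumed").
Base order: Nadia has assumed that who had applied for the contract.

4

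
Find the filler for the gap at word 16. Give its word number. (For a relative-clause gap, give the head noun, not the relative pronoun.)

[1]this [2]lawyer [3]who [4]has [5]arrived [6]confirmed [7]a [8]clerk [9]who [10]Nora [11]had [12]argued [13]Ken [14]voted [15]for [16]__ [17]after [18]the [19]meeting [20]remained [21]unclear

8

The gap at 16 is the prepositional object of "voted", inside a relative clause.
The relative pronoun is "who" (word 9); it is bound by the head noun immediately before it.
Its filler is the head noun "clerk", at word 8.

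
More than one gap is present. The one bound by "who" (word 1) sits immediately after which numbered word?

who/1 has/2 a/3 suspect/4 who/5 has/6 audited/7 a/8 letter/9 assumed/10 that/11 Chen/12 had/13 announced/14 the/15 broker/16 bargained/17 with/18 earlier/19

The displaced element is "who" (word 1).
It is linked across 2 clause boundaries (that → Ø).
It functions as the object of the preposition "with" of "bargained", so the gap sits immediately after word 18 ("with").
Base order: A suspect who has audited a letter has assumed that Chen had announced the broker bargained with who earlier.

18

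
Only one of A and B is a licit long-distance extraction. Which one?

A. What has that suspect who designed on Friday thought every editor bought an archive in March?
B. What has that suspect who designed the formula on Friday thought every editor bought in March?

In A, the wh-phrase is extracted from inside a complex-NP island (relative clause) (introduced by "who"), which blocks movement.
In B, the extraction path crosses only that-complement boundaries, which are transparent.
So B is grammatical.

B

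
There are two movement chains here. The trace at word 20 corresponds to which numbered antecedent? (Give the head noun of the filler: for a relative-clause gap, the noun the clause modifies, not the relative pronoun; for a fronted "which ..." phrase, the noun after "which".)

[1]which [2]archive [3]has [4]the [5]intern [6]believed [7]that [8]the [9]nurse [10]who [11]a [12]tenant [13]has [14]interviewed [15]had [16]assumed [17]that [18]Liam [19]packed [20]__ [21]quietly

2

The marked gap is the direct object of "packed".
Its filler is the fronted wh-phrase "which archive", at word 2.
(The other dependency links word 9 to a gap after word 14.)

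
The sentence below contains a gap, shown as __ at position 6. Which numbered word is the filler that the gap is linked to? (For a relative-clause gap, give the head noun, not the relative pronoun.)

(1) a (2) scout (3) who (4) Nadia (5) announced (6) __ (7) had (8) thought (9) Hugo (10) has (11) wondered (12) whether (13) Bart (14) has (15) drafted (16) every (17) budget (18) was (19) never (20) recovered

2

The gap at 6 is the subject of "thought", inside a relative clause.
The relative pronoun is "who" (word 3); it is bound by the head noun immediately before it.
Its filler is the head noun "scout", at word 2.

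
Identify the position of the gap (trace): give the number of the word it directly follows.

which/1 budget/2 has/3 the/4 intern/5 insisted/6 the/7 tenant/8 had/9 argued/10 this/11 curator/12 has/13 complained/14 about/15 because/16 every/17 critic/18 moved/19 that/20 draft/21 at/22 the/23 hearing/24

The displaced element is "which budget" (word 2).
It is linked across 2 clause boundaries (Ø → Ø).
It functions as the object of the preposition "about" of "complained", so the gap sits immediately after word 15 ("about").
Base order: The intern has insisted the tenant had argued this curator has complained about which budget because every critic moved that draft at the hearing.

15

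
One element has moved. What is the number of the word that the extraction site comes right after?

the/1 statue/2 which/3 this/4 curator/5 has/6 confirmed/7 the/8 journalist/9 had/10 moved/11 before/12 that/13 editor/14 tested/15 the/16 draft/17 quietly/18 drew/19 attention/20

The displaced element is "the statue" (word 2).
It is linked across 1 clause boundary (Ø).
It functions as the direct object of "moved", so the gap sits immediately after word 11 ("moved").
Base order: This curator has confirmed the journalist had moved the statue before that editor tested the draft quietly.

11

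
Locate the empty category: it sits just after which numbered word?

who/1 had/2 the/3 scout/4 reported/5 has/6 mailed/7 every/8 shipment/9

5

The displaced element is "who" (word 1).
It is linked across 1 clause boundary (Ø).
It functions as the subject of "mailed", so the gap sits immediately after word 5 ("reported").
Base order: The scout had reported that who has mailed every shipment.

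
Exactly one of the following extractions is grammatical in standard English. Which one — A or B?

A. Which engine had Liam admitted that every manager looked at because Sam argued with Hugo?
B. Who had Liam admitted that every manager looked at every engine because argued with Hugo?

In B, the wh-phrase is extracted from inside an adjunct island (introduced by "because"), which blocks movement.
In A, the extraction path crosses only that-complement boundaries, which are transparent.
So A is grammatical.

A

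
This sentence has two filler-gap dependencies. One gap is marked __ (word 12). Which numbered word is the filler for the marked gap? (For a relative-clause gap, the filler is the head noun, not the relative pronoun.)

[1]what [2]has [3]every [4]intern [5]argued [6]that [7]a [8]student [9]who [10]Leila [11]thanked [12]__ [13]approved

The marked gap is inside the relative clause, the direct object of "thanked".
Its filler is the head noun "student" (via "who"), at word 8.
(The other dependency links word 1 to a gap after word 13.)

8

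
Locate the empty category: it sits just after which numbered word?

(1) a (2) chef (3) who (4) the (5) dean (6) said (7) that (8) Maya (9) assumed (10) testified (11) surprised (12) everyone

9

The displaced element is "a chef" (word 2).
It is linked across 2 clause boundaries (that → Ø).
It functions as the subject of "testified", so the gap sits immediately after word 9 ("assumed").
Base order: The dean said that Maya assumed that a chef testified.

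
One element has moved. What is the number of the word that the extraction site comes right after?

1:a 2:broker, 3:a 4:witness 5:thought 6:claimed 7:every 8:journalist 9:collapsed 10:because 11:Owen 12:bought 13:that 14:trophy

5

The displaced element is "a broker" (word 2).
It is linked across 1 clause boundary (Ø).
It functions as the subject of "claimed", so the gap sits immediately after word 5 ("thought").
Base order: A witness thought that a broker claimed every journalist collapsed because Owen bought that trophy.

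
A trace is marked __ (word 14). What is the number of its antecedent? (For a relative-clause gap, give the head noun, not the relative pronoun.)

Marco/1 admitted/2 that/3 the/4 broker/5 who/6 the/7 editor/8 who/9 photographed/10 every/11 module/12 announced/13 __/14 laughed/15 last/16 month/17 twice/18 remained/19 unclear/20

The gap at 14 is the subject of "laughed", inside a relative clause.
The relative pronoun is "who" (word 6); it is bound by the head noun immediately before it.
Its filler is the head noun "broker", at word 5.

5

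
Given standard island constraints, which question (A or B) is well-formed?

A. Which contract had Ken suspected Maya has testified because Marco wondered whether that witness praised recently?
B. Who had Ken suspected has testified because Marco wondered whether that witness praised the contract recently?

In A, the wh-phrase is extracted from inside an adjunct island (introduced by "because"), which blocks movement.
In B, the extraction path crosses only that-complement boundaries, which are transparent.
So B is grammatical.

B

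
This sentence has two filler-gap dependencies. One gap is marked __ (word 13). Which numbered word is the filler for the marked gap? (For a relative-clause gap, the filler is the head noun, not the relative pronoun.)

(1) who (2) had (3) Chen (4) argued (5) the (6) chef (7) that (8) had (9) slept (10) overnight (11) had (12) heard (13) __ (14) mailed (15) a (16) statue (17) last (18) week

The marked gap is the subject of "mailed".
Its filler is the fronted wh-phrase "who", at word 1.
(The other dependency links word 6 to a gap after word 7.)

1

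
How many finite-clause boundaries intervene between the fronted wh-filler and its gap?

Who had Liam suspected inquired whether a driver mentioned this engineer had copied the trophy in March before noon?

"who" is extracted from the subject of "inquired".
Boundaries crossed, outermost first: [Ø] — 1 in total.

1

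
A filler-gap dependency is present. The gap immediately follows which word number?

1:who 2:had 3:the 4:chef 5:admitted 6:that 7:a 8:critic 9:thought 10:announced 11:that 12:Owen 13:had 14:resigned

9

The displaced element is "who" (word 1).
It is linked across 2 clause boundaries (that → Ø).
It functions as the subject of "announced", so the gap sits immediately after word 9 ("thought").
Base order: The chef had admitted that a critic thought who announced that Owen had resigned.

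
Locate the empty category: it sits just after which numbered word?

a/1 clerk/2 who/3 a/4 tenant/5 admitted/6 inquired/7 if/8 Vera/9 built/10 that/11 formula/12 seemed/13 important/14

The displaced element is "a clerk" (word 2).
It is linked across 1 clause boundary (Ø).
It functions as the subject of "inquired", so the gap sits immediately after word 6 ("admitted").
Base order: A tenant admitted a clerk inquired if Vera built that formula.

6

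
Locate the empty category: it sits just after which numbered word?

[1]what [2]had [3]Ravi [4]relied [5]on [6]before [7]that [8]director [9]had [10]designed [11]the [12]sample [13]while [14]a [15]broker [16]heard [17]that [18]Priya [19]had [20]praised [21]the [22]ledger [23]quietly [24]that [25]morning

The displaced element is "what" (word 1).
It functions as the object of the preposition "on" of "relied", so the gap sits immediately after word 5 ("on").
Base order: Ravi had relied on what before that director had designed the sample while a broker heard that Priya had praised the ledger quietly that morning.

5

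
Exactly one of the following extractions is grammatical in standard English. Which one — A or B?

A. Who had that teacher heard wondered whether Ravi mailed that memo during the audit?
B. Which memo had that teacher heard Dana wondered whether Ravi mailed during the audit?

In B, the wh-phrase is extracted from inside a wh-island (introduced by "whether"), which blocks movement.
In A, the extraction path crosses only that-complement boundaries, which are transparent.
So A is grammatical.

A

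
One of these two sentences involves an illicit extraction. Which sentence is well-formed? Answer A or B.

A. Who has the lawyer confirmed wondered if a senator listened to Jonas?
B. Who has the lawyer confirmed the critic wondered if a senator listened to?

In B, the wh-phrase is extracted from inside a wh-island (introduced by "if"), which blocks movement.
In A, the extraction path crosses only that-complement boundaries, which are transparent.
So A is grammatical.

A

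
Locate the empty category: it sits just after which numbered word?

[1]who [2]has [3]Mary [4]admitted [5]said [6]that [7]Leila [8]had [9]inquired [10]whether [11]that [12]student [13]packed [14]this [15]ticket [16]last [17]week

4

The displaced element is "who" (word 1).
It is linked across 1 clause boundary (Ø).
It functions as the subject of "said", so the gap sits immediately after word 4 ("admitted").
Base order: Mary has admitted that who said that Leila had inquired whether that student packed this ticket last week.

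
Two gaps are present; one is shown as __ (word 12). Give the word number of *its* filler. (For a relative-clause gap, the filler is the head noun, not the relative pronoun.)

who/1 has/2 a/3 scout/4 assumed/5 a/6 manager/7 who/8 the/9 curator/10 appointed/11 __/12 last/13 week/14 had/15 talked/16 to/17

The marked gap is inside the relative clause, the direct object of "appointed".
Its filler is the head noun "manager" (via "who"), at word 7.
(The other dependency links word 1 to a gap after word 17.)

7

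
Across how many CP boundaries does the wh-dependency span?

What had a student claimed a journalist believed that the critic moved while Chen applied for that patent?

"what" is extracted from the object of "moved".
Boundaries crossed, outermost first: [Ø], [that] — 2 in total.

2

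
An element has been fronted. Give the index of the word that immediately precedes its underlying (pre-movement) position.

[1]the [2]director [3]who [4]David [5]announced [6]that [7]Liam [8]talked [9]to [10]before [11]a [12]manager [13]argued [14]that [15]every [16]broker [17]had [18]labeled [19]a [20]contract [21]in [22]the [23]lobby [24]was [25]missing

9

The displaced element is "the director" (word 2).
It is linked across 1 clause boundary (that).
It functions as the object of the preposition "to" of "talked", so the gap sits immediately after word 9 ("to").
Base order: David announced that Liam talked to the director before a manager argued that every broker had labeled a contract in the lobby.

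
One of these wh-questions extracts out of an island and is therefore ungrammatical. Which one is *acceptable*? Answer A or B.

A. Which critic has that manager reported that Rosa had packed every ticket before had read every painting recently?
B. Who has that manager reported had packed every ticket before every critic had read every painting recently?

In A, the wh-phrase is extracted from inside an adjunct island (introduced by "before"), which blocks movement.
In B, the extraction path crosses only that-complement boundaries, which are transparent.
So B is grammatical.

B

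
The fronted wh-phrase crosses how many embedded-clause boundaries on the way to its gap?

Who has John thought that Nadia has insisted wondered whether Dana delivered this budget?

"who" is extracted from the subject of "wondered".
Boundaries crossed, outermost first: [that], [Ø] — 2 in total.

2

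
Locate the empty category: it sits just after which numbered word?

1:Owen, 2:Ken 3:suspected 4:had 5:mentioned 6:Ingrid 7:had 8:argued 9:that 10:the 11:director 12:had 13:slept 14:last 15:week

3

The displaced element is "Owen" (word 1).
It is linked across 1 clause boundary (Ø).
It functions as the subject of "mentioned", so the gap sits immediately after word 3 ("suspected").
Base order: Ken suspected that Owen had mentioned Ingrid had argued that the director had slept last week.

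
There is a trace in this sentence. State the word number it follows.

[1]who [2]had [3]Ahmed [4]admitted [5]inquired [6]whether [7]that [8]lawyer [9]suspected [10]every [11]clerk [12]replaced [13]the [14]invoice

The displaced element is "who" (word 1).
It is linked across 1 clause boundary (Ø).
It functions as the subject of "inquired", so the gap sits immediately after word 4 ("admitted").
Base order: Ahmed had admitted that who inquired whether that lawyer suspected every clerk replaced the invoice.

4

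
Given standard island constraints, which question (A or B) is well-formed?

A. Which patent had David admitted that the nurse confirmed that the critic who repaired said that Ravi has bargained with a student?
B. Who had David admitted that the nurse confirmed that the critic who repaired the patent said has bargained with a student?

B

In A, the wh-phrase is extracted from inside a complex-NP island (relative clause) (introduced by "who"), which blocks movement.
In B, the extraction path crosses only that-complement boundaries, which are transparent.
So B is grammatical.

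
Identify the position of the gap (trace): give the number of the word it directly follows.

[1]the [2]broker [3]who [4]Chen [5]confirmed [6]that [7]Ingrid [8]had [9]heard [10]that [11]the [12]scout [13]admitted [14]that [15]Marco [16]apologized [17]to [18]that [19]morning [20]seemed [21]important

17

The displaced element is "the broker" (word 2).
It is linked across 3 clause boundaries (that → that → that).
It functions as the object of the preposition "to" of "apologized", so the gap sits immediately after word 17 ("to").
Base order: Chen confirmed that Ingrid had heard that the scout admitted that Marco apologized to the broker that morning.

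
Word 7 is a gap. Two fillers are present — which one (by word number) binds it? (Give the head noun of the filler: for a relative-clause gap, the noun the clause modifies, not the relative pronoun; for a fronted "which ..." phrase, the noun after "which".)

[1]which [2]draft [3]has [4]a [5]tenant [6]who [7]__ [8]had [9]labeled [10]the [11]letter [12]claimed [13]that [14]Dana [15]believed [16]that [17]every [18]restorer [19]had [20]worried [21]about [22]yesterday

The marked gap is inside the relative clause, the subject of "labeled".
Its filler is the head noun "tenant" (via "who"), at word 5.
(The other dependency links word 2 to a gap after word 21.)

5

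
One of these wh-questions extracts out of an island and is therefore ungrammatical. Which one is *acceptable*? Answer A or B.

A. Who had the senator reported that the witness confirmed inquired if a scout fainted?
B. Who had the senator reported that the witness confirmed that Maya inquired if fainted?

In B, the wh-phrase is extracted from inside a wh-island (introduced by "if"), which blocks movement.
In A, the extraction path crosses only that-complement boundaries, which are transparent.
So A is grammatical.

A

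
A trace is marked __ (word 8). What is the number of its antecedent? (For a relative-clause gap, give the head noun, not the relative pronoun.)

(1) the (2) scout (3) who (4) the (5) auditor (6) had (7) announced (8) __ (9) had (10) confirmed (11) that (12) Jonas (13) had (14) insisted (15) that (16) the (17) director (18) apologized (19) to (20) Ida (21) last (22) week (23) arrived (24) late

2

The gap at 8 is the subject of "confirmed", inside a relative clause.
The relative pronoun is "who" (word 3); it is bound by the head noun immediately before it.
Its filler is the head noun "scout", at word 2.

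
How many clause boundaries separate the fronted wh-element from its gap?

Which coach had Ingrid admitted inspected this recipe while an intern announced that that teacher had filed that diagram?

"which coach" is extracted from the subject of "inspected".
Boundaries crossed, outermost first: [Ø] — 1 in total.

1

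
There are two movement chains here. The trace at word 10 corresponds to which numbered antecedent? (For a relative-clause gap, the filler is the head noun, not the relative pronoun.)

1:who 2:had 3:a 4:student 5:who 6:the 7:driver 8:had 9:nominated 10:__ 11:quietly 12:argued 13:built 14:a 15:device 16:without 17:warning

The marked gap is inside the relative clause, the direct object of "nominated".
Its filler is the head noun "student" (via "who"), at word 4.
(The other dependency links word 1 to a gap after word 12.)

4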